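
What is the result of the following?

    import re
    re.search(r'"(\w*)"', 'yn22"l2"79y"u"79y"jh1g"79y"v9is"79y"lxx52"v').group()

'"l2"'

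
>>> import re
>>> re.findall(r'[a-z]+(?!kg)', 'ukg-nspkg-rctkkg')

A negative assertion filters positions out without eating any characters.
No capturing groups, so `findall` returns the 3 full match strings.

['ukg', 'nspkg', 'rctkkg']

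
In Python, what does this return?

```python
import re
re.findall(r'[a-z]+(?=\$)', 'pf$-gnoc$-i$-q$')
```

['pf', 'gnoc', 'i', 'q']

The lookaround is zero-width — it requires the adjacent text to match without consuming it, so the asserted text isn't part of the match.
Matches: at [0:2] → 'pf'; at [4:8] → 'gnoc'; at [10:11] → 'i'; at [13:14] → 'q'.
`findall` yields the raw match text (4 of them) because the pattern has no groups.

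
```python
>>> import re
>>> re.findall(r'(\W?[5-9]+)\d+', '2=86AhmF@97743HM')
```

Pattern: optionally a non-word character, then one or more of a character in [5-9] (captured); then one or more of a digit.
Matches: at [1:4] match '=86', group 1 = '=8'; at [8:14] match '@97743', group 1 = '@977'.
`findall` collects group 1 from each match (2 total).

['=8', '@977']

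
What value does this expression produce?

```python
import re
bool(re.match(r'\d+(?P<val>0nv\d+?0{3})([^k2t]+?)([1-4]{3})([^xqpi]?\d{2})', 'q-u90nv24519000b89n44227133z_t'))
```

False

`match` is anchored at position 0; if the pattern doesn't fit there, it returns None.
Here position 0 doesn't satisfy it, so the call returns None, and `bool(None)` is False.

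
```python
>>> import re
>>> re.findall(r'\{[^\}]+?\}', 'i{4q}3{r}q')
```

`findall` yields the raw match text (2 of them) because the pattern has no groups.

['{4q}', '{r}']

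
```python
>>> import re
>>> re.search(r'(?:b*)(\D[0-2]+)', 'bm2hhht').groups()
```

The match spans [0:3] → 'bm2'.
Captured: group 1 = 'm2'.

('m2',)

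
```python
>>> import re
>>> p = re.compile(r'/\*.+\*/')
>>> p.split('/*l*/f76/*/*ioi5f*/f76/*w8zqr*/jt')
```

['', 'jt']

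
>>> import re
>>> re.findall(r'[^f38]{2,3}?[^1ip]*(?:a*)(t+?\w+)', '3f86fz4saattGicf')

This matches 2 to 3 of any character except [f38] (lazy), then zero or more of any character except [1ip]; then zero or more of a literal 'a' (non-capturing group); then one or more of a literal 't' (lazy), then one or more of a word character (captured).
Matches: at [5:16] match 'z4saattGicf', group 1 = 'tGicf'.
`findall` collects group 1 from the one match (1 total).

['tGicf']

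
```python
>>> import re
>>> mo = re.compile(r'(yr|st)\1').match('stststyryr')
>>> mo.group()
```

With `match`, the pattern is implicitly anchored at the beginning.
The match spans [0:4] → 'stst'.

'stst'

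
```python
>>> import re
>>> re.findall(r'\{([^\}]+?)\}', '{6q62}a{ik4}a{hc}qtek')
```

['6q62', 'ik4', 'hc']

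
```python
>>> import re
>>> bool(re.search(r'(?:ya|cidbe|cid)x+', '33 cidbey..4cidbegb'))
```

False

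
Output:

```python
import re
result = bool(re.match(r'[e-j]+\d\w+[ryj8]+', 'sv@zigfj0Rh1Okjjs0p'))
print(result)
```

False

With `match`, the pattern is implicitly anchored at the beginning.
Here position 0 doesn't satisfy it, so the call returns None, and `bool(None)` is False.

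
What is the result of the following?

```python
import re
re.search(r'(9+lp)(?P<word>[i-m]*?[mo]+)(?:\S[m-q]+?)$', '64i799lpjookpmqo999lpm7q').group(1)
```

The match spans [16:24] → '999lpm7q'.
Captured: group 1 = '999lp', group 2 = 'm'.

'999lp'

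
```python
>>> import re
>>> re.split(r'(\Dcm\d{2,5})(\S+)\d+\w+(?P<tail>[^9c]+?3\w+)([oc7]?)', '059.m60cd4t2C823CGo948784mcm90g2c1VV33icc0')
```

['059.m60cd4t2C823CGo948784', 'mcm90', 'g2c', '33icc0', '', '']

This matches a non-digit, then the literal 'cm', then 2 to 5 of a digit (captured); then one or more of a non-whitespace character (captured); then one or more of a digit, then one or more of a word character; then one or more of any character except [9c] (lazy), then a literal '3', then one or more of a word character (captured as 'tail'); then optionally one of [oc7] (captured).
Matches to split on: at [25:42] → 'mcm90g2c1VV33icc0'.
Because the pattern has a capturing group, `split` also inserts each captured text between the pieces.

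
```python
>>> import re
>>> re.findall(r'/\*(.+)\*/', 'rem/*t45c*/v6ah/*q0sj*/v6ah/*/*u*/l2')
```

['t45c*/v6ah/*q0sj*/v6ah/*/*u']

Matches: at [3:34] match '/*t45c*/v6ah/*q0sj*/v6ah/*/*u*/', group 1 = 't45c*/v6ah/*q0sj*/v6ah/*/*u'.
Because there's exactly one group, `findall` drops the full match and keeps group 1 from the one hit.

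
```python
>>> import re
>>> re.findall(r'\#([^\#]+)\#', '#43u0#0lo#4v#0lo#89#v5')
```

With a single group, `findall` returns only what that group captured — 3 items.

['43u0', '4v', '89']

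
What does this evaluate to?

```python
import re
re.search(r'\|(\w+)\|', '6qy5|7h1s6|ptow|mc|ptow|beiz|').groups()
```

('7h1s6',)

Unlike `match`, `search` isn't anchored — it looks for the pattern anywhere in the string.
The match spans [4:11] → '|7h1s6|'.
Captured: group 1 = '7h1s6'.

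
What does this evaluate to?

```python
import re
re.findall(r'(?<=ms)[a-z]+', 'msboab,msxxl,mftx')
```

Because the assertion is zero-width, the text it checks is not consumed and won't appear in the result.
No capturing groups, so `findall` returns the 2 full match strings.

['boab', 'xxl']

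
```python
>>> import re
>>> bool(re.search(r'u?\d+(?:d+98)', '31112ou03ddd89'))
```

This matches optionally the literal 'u', then one or more of a digit; then one or more of the literal 'd', then the literal '98' (non-capturing group).
Unlike `match`, `search` isn't anchored — it looks for the pattern anywhere in the string.
Here nothing in the string fits, so the call returns None, and `bool(None)` is False.

False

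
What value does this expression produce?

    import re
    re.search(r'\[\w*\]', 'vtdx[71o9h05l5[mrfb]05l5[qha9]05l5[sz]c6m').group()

`re.search` tries every starting position until one works.
The match spans [14:20] → '[mrfb]'.

'[mrfb]'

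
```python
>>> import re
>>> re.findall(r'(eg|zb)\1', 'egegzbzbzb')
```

['eg', 'zb']

After group 1 captures some text, `\1` only succeeds where that same text appears again.
Scanning left to right: at [0:4] match 'egeg', group 1 = 'eg'; at [4:8] match 'zbzb', group 1 = 'zb'.
With a single group, `findall` returns only what that group captured — 2 items.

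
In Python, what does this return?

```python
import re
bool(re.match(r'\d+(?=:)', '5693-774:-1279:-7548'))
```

The positive lookaround only admits positions where the adjacent text matches; those characters stay outside the span.
`re.match` only tries the pattern at the start of the string.
Here position 0 doesn't satisfy it, so the call returns None, and `bool(None)` is False.

False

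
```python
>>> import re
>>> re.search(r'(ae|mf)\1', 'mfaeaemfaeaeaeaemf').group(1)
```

'ae'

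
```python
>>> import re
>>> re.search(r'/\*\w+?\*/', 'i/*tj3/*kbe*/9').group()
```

'/*kbe*/'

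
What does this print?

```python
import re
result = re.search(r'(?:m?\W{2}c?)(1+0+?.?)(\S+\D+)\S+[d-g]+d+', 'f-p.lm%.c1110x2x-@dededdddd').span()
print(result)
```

The match spans [5:27] → 'm%.c1110x2x-@dededdddd'.

(5, 27)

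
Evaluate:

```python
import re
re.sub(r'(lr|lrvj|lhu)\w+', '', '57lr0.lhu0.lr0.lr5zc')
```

'57...'

Matches: at [2:5] → 'lr0'; at [6:10] → 'lhu0'; at [11:14] → 'lr0'; at [15:20] → 'lr5zc'.
Every occurrence is swapped for ''.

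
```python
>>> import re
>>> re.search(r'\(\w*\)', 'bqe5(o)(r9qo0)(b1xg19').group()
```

`search` walks the string left to right and returns the first match it finds.
The match spans [4:7] → '(o)'.

'(o)'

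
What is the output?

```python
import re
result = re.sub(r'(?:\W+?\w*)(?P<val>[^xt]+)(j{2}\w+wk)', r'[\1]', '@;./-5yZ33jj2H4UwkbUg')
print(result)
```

[;./-5yZ33]bUg

Pattern: one or more of a non-word character (lazy), then zero or more of a word character (non-capturing group); then one or more of any character except [xt] (captured as 'val'); then exactly 2 of the literal 'j', then one or more of a word character, then the literal 'wk' (captured).
The replacement refers to a captured group, so each match is rewritten using its own captured text.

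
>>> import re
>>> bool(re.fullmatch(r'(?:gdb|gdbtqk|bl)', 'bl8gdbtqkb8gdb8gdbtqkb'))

False

`re.fullmatch` requires the pattern to consume the entire string.
Here the pattern can't cover the whole string, so the call returns None, and `bool(None)` is False.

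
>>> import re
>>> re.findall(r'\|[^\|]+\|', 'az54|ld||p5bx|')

No capturing groups, so `findall` returns the 2 full match strings.

['|ld|', '|p5bx|']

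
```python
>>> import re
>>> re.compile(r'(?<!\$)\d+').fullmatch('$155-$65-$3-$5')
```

None

For `fullmatch`, every character of the input must be accounted for by the pattern.
Here there's no way to consume every character, so the call returns None.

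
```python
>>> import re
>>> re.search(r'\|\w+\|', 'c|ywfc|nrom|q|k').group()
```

'|ywfc|'

The match spans [1:7] → '|ywfc|'.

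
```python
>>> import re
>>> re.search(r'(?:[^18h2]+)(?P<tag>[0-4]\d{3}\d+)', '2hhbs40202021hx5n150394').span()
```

(3, 13)

This matches one or more of any character except [18h2] (non-capturing group); then a character in [0-4], then exactly 3 of a digit, then one or more of a digit (captured as 'tag').
The match spans [3:13] → 'bs40202021'.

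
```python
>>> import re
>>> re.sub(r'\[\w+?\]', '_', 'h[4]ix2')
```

'h_ix2'

Every occurrence is swapped for '_'.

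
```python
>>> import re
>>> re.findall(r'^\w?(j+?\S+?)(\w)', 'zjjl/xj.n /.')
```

[('jj', 'l')]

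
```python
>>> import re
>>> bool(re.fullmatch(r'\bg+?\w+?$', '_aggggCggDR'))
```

False

This matches a word boundary (`\b`, zero-width); then one or more of a literal 'g' (lazy); then one or more of a word character (lazy); then anchored at the end.
`re.fullmatch` requires the pattern to consume the entire string.
Here the pattern can't cover the whole string, so the call returns None, and `bool(None)` is False.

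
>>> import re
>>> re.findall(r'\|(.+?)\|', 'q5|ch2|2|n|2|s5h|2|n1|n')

['ch2', 'n', 's5h', 'n1']

A `+?`/`*?`/`{m,n}?` starts at its minimum and grows only as far as needed for what follows to match.
Walking the string: at [2:7] match '|ch2|', group 1 = 'ch2'; at [8:11] match '|n|', group 1 = 'n'; at [12:17] match '|s5h|', group 1 = 's5h'; at [18:22] match '|n1|', group 1 = 'n1'.
One capturing group, so `findall` returns just the captured substring from each match — 4 in all.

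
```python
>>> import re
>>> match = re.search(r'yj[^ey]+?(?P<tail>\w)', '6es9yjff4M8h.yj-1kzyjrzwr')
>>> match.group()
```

'yjff'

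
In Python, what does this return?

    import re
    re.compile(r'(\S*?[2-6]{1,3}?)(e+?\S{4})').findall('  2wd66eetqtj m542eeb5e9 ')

[('2wd66', 'eetqt'), ('m542', 'eeb5e')]

The pattern matches zero or more of a non-whitespace character (lazy), then 1 to 3 of a character in [2-6] (lazy) (captured); then one or more of a literal 'e' (lazy), then exactly 4 of a non-whitespace character (captured).
The `?` after the quantifier makes it lazy — it takes as little as possible before letting the rest of the pattern try.
Walking the string: at [2:12] match '2wd66eetqt', groups = ('2wd66', 'eetqt'); at [14:23] match 'm542eeb5e', groups = ('m542', 'eeb5e').
Multiple groups make `findall` return tuples — one 2-tuple for each match.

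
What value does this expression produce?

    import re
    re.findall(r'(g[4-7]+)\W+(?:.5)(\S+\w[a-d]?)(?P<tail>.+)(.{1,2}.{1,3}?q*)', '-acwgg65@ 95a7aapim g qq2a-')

[('g65', 'a7aapim', ' g qq2', 'a-')]

This matches the literal 'g', then one or more of a character in [4-7] (captured); then one or more of a non-word character; then any character, then the literal '5' (non-capturing group); then one or more of a non-whitespace character, then a word character, then optionally a character in [a-d] (captured); then one or more of any character (captured as 'tail'); then 1 to 2 of any character, then 1 to 3 of any character (lazy), then zero or more of the literal 'q' (captured).
Matches: at [5:27] match 'g65@ 95a7aapim g qq2a-', groups = ('g65', 'a7aapim', ' g qq2', 'a-').
4 groups means the one result is a tuple of 4 captured strings — 1 here.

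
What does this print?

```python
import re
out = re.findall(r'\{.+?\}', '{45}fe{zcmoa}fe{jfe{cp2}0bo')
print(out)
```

['{45}', '{zcmoa}', '{jfe{cp2}']

Lazy quantifiers expand one character at a time until the remainder of the pattern can match.
Walking the string: at [0:4] → '{45}'; at [6:13] → '{zcmoa}'; at [15:24] → '{jfe{cp2}'.
`findall` yields the raw match text (3 of them) because the pattern has no groups.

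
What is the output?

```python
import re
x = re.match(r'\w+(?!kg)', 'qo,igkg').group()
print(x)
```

qo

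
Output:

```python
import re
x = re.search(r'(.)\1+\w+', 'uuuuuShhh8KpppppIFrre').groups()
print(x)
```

('u',)

The match spans [0:21] → 'uuuuuShhh8KpppppIFrre'.
Captured: group 1 = 'u'.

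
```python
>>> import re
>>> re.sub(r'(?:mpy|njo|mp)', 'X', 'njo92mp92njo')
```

Matches: at [0:3] → 'njo'; at [5:7] → 'mp'; at [9:12] → 'njo'.
Every occurrence is swapped for 'X'.

'X92X92X'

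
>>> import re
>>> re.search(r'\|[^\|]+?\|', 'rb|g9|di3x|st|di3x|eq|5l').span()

`search` walks the string left to right and returns the first match it finds.
The match spans [2:6] → '|g9|'.

(2, 6)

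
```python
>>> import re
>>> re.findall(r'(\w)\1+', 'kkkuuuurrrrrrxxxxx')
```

`\1` has to match the exact text group 1 already captured.
One capturing group, so `findall` returns just the captured substring from each match — 4 in all.

['k', 'u', 'r', 'x']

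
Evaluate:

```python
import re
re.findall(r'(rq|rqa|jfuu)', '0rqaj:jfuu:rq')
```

['rq', 'jfuu', 'rq']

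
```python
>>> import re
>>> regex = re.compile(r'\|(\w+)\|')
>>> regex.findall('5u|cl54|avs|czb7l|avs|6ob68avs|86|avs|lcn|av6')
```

['cl54', 'czb7l', '6ob68avs', 'avs']

One capturing group, so `findall` returns just the captured substring from each match — 4 in all.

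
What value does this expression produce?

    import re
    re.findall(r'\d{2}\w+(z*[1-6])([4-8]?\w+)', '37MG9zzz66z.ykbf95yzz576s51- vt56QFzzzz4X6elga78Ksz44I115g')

[('6', 'z'), ('5', '1'), ('5', 'g')]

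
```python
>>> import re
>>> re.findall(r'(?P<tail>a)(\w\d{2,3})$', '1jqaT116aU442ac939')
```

[('a', 'c939')]

`findall` packs the 2 group values into a tuple for every match.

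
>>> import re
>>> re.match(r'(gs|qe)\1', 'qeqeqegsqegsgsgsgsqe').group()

`match` is anchored at position 0; if the pattern doesn't fit there, it returns None.
The match spans [0:4] → 'qeqe'.

'qeqe'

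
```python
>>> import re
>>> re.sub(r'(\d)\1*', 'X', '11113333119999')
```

'XXXX'

The backreference `\1` re-matches whatever the first group consumed, character for character.
Matches: at [0:4] → '1111'; at [4:8] → '3333'; at [8:10] → '11'; at [10:14] → '9999'.
Each match is replaced by 'X'.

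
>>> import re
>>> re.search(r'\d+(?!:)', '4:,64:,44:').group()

'6'

A negative assertion filters positions out without eating any characters.
Unlike `match`, `search` isn't anchored — it looks for the pattern anywhere in the string.
The match spans [3:4] → '6'.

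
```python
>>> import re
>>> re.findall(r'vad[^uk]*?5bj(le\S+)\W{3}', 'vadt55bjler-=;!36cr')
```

['ler-']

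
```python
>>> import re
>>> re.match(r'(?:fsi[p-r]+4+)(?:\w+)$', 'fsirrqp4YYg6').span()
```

(0, 12)

Pattern: the literal 'fsi', then one or more of a character in [p-r], then one or more of the literal '4' (non-capturing group); then one or more of a word character (non-capturing group); then anchored at the end.
`re.match` only tries the pattern at the start of the string.
The match spans [0:12] → 'fsirrqp4YYg6'.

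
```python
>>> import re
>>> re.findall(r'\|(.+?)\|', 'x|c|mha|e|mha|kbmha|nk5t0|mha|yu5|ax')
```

The `?` after the quantifier makes it lazy — it takes as little as possible before letting the rest of the pattern try.
Matches: at [1:4] match '|c|', group 1 = 'c'; at [7:10] match '|e|', group 1 = 'e'; at [13:20] match '|kbmha|', group 1 = 'kbmha'; at [25:30] match '|mha|', group 1 = 'mha'.
One capturing group, so `findall` returns just the captured substring from each match — 4 in all.

['c', 'e', 'kbmha', 'mha']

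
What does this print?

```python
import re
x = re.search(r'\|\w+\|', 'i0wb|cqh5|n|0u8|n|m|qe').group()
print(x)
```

|cqh5|

The match spans [4:10] → '|cqh5|'.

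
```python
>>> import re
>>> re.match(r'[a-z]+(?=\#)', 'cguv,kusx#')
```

None

Lookahead/lookbehind check context without consuming it, so the matched span excludes the asserted characters.
`match` is anchored at position 0; if the pattern doesn't fit there, it returns None.
Here the string doesn't start with a match, so the call returns None.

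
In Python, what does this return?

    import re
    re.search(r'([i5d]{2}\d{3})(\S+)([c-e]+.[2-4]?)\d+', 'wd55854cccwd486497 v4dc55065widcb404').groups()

('d5585', '4cccw', 'd4')

The match spans [1:18] → 'd55854cccwd486497'.
Captured: group 1 = 'd5585', group 2 = '4cccw', group 3 = 'd4'.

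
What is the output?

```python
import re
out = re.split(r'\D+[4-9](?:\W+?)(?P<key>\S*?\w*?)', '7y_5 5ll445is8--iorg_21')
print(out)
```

This matches one or more of a non-digit, then a character in [4-9]; then one or more of a non-word character (lazy) (non-capturing group); then zero or more of a non-whitespace character (lazy), then zero or more of a word character (lazy) (captured as 'key').
With the lazy modifier that quantifier settles for the fewest repetitions that let the rest of the pattern succeed (the atoms after it are unaffected and can still be greedy).
Matches to split on: at [1:5] → 'y_5 '; at [11:15] → 'is8-'.
The group in the pattern means `split` returns the separators' captures alongside the pieces.

['7', '', '5ll445', '', '-iorg_21']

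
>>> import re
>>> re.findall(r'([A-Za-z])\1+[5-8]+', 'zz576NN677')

['z', 'N']

`\1` has to match the exact text group 1 already captured.
One capturing group, so `findall` returns just the captured substring from each match — 2 in all.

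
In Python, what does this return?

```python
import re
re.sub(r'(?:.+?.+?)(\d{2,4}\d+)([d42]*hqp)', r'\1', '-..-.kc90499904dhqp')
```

The `?` after the quantifier makes it lazy — it takes as little as possible before letting the rest of the pattern try.
The replacement refers to a captured group, so each match is rewritten using its own captured text.

'90499904'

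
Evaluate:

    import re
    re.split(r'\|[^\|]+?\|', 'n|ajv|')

['n', '']

Matches to split on: at [1:6] → '|ajv|'.
Each match becomes a cut point; 2 segments remain.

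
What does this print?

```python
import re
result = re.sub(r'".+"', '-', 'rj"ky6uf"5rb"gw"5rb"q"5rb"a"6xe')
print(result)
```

Every occurrence is swapped for '-'.

rj-6xe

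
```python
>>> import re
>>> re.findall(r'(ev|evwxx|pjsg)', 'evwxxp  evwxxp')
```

['ev', 'ev']

The regex engine tests alternatives in the order written; an earlier branch that matches wins even if a later one would match more.
Because there's exactly one group, `findall` drops the full match and keeps group 1 from each hit.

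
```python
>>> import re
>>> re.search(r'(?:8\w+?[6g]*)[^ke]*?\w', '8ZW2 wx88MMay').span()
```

(0, 3)

Pattern: the literal '8', then one or more of a word character (lazy), then zero or more of one of [6g] (non-capturing group); then zero or more of any character except [ke] (lazy), then a word character.
The `?` after the quantifier makes it lazy — it takes as little as possible before letting the rest of the pattern try.
`re.search` scans for the first position where the pattern succeeds.
The match spans [0:3] → '8ZW'.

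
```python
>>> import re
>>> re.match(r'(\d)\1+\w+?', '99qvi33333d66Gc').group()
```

'99q'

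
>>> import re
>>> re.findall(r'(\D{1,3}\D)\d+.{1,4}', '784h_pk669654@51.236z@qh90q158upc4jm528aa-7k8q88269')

The pattern matches 1 to 3 of a non-digit, then a non-digit (captured); then one or more of a digit, then 1 to 4 of any character.
Walking the string: at [3:17] match 'h_pk669654@51.', group 1 = 'h_pk'; at [20:30] match 'z@qh90q158', group 1 = 'z@qh'; at [30:38] match 'upc4jm52', group 1 = 'upc'; at [39:47] match 'aa-7k8q8', group 1 = 'aa-'.
One capturing group, so `findall` returns just the captured substring from each match — 4 in all.

['h_pk', 'z@qh', 'upc', 'aa-']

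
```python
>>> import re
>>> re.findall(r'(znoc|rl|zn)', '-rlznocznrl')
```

['rl', 'znoc', 'zn', 'rl']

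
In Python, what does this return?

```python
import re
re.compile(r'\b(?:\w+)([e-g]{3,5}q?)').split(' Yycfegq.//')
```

This matches a word boundary (`\b`, zero-width); then one or more of a word character (non-capturing group); then 3 to 5 of a character in [e-g], then optionally a literal 'q' (captured).
Matches to split on: at [1:8] → 'Yycfegq'.
Because the pattern has a capturing group, `split` also inserts each captured text between the pieces.

[' ', 'fegq', './/']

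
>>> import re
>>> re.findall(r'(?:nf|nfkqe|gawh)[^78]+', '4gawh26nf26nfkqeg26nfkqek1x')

Scanning left to right: at [1:27] → 'gawh26nf26nfkqeg26nfkqek1x'.
Since nothing is captured, `findall` lists the 1 matched substring directly.

['gawh26nf26nfkqeg26nfkqek1x']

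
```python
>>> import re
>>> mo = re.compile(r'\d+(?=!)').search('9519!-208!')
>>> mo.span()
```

(0, 4)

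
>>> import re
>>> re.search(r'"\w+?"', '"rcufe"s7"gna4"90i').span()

(0, 7)

`re.search` scans for the first position where the pattern succeeds.
The match spans [0:7] → '"rcufe"'.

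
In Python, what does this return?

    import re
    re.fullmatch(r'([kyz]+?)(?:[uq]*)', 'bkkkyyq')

None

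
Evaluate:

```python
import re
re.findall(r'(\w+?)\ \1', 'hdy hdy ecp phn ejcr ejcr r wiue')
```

After group 1 captures some text, `\1` only succeeds where that same text appears again.
Walking the string: at [0:7] match 'hdy hdy', group 1 = 'hdy'; at [10:13] match 'p p', group 1 = 'p'; at [16:25] match 'ejcr ejcr', group 1 = 'ejcr'.
`findall` collects group 1 from each match (3 total).

['hdy', 'p', 'ejcr']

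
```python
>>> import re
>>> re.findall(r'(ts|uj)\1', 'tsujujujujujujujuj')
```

['uj', 'uj', 'uj', 'uj']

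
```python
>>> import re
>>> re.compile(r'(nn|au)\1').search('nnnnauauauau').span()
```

The backreference `\1` re-matches whatever the first group consumed, character for character.
`re.search` scans for the first position where the pattern succeeds.
The match spans [0:4] → 'nnnn'.
Captured: group 1 = 'nn'.

(0, 4)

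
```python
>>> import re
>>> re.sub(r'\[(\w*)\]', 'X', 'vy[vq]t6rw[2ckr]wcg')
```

'vyXt6rwXwcg'

Matches: at [2:6] → '[vq]'; at [10:16] → '[2ckr]'.
`sub` substitutes 'X' at each match site.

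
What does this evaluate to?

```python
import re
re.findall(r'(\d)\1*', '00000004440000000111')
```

['0', '4', '0', '1']

After group 1 captures some text, `\1` only succeeds where that same text appears again.
`findall` collects group 1 from each match (4 total).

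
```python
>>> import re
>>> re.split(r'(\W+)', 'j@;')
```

['j', '@;', '']

Pattern: one or more of a non-word character (captured).
The group in the pattern means `split` returns the separators' captures alongside the pieces.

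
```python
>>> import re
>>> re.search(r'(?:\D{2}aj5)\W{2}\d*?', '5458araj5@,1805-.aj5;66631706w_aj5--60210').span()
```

(4, 11)

Pattern: exactly 2 of a non-digit, then the literal 'aj5' (non-capturing group); then exactly 2 of a non-word character; then zero or more of a digit (lazy).
Because the quantifier is non-greedy, it stops expanding at the earliest point where the rest of the pattern can succeed.
`re.search` scans for the first position where the pattern succeeds.
The match spans [4:11] → 'araj5@,'.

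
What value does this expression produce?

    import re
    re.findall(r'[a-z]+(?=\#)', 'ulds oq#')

['oq']

The `(?=…)`/`(?<=…)` assertion just peeks at neighbouring text; it doesn't advance the match position.
With no groups in the pattern, `findall` gives back each whole match — 1 here.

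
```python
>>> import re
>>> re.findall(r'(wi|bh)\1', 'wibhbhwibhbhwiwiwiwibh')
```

['bh', 'bh', 'wi', 'wi']

The backreference `\1` re-matches whatever the first group consumed, character for character.
Matches: at [2:6] match 'bhbh', group 1 = 'bh'; at [8:12] match 'bhbh', group 1 = 'bh'; at [12:16] match 'wiwi', group 1 = 'wi'; at [16:20] match 'wiwi', group 1 = 'wi'.
Because there's exactly one group, `findall` drops the full match and keeps group 1 from each hit.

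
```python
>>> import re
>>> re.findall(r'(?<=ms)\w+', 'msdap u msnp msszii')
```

['dap', 'np', 'szii']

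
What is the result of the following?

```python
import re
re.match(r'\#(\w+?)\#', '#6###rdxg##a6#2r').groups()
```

('6',)

The match spans [0:3] → '#6#'.
Captured: group 1 = '6'.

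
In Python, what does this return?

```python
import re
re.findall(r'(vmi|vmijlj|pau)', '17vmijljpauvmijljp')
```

['vmi', 'pau', 'vmi']

`|` is ordered: at each position the engine commits to the first alternative that works.
One capturing group, so `findall` returns just the captured substring from each match — 3 in all.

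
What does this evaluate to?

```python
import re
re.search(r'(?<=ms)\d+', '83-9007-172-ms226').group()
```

Because the assertion is zero-width, the text it checks is not consumed and won't appear in the result.
Unlike `match`, `search` isn't anchored — it looks for the pattern anywhere in the string.
The match spans [14:17] → '226'.

'226'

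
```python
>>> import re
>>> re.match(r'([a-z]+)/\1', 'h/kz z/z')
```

A backreference is literal: `\1` must see the identical characters the first group matched.
With `match`, the pattern is implicitly anchored at the beginning.
Here position 0 doesn't satisfy it, so the call returns None.

None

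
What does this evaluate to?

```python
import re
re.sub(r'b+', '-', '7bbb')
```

'7-'

Pattern: one or more of a literal 'b'.
Matches: at [1:4] → 'bbb'.
Each match is replaced by '-'.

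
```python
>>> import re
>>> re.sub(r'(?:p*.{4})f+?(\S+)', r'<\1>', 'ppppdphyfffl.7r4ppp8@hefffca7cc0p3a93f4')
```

'<ffl.7r4ppp8@hefffca7cc0p3a93f4>'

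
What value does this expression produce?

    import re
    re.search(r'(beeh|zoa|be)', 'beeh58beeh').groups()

The match spans [0:4] → 'beeh'.
Captured: group 1 = 'beeh'.

('beeh',)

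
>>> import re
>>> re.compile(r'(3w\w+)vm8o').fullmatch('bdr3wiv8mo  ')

None

This matches the literal '3w', then one or more of a word character (captured); then the literal 'vm8', then a literal 'o'.
`fullmatch` succeeds only if the pattern covers the string from start to end.
Here there's no way to consume every character, so the call returns None.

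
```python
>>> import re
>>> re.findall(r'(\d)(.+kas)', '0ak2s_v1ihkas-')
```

[('0', 'ak2s_v1ihkas')]

Pattern: a digit (captured); then one or more of any character, then the literal 'kas' (captured).
Multiple groups make `findall` return tuples — one 2-tuple for the one match.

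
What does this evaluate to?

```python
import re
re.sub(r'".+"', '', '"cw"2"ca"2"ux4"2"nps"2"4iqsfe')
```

`sub` substitutes '' at each match site.

'4iqsfe'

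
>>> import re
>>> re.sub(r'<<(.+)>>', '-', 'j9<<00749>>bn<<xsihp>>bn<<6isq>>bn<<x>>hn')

Every occurrence is swapped for '-'.

'j9-hn'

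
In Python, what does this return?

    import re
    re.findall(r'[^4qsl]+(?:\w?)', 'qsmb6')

['mb6']

This matches one or more of any character except [4qsl]; then optionally a word character (non-capturing group).
Since nothing is captured, `findall` lists the 1 matched substring directly.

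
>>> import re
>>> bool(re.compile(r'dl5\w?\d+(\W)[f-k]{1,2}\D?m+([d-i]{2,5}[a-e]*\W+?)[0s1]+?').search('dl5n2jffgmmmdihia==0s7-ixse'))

False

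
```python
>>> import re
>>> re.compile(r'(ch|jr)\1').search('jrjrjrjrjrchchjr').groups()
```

('jr',)

The match spans [0:4] → 'jrjr'.
Captured: group 1 = 'jr'.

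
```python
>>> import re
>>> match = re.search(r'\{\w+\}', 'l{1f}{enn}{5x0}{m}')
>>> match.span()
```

(1, 5)

The match spans [1:5] → '{1f}'.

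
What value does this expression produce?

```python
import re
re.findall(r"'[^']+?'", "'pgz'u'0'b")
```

With no groups in the pattern, `findall` gives back each whole match — 2 here.

["'pgz'", "'0'"]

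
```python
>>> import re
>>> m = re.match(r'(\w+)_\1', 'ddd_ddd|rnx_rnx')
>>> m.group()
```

'ddd_ddd'

`\1` is not a pattern — it's the concrete string captured by group 1, re-applied verbatim.
`re.match` only tries the pattern at the start of the string.
The match spans [0:7] → 'ddd_ddd'.
Captured: group 1 = 'ddd'.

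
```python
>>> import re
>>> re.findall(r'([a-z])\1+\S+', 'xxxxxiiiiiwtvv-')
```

`\1` is not a pattern — it's the concrete string captured by group 1, re-applied verbatim.
Scanning left to right: at [0:15] match 'xxxxxiiiiiwtvv-', group 1 = 'x'.
Because there's exactly one group, `findall` drops the full match and keeps group 1 from the one hit.

['x']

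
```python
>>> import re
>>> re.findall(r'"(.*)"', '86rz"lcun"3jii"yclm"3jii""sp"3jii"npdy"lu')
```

Scanning left to right: at [4:39] match '"lcun"3jii"yclm"3jii""sp"3jii"npdy"', group 1 = 'lcun"3jii"yclm"3jii""sp"3jii"npdy'.
One capturing group, so `findall` returns just the captured substring from the one match — 1 in all.

['lcun"3jii"yclm"3jii""sp"3jii"npdy']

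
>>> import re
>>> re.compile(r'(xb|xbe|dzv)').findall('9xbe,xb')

Branches in `(...|...)` are attempted left-to-right; the first branch that allows the whole pattern to succeed is taken.
Walking the string: at [1:3] match 'xb', group 1 = 'xb'; at [5:7] match 'xb', group 1 = 'xb'.
With a single group, `findall` returns only what that group captured — 2 items.

['xb', 'xb']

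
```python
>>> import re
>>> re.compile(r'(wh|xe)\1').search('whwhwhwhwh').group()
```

'whwh'

After group 1 captures some text, `\1` only succeeds where that same text appears again.
`re.search` scans for the first position where the pattern succeeds.
The match spans [0:4] → 'whwh'.
Captured: group 1 = 'wh'.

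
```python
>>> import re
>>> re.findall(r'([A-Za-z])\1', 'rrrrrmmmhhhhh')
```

`\1` is not a pattern — it's the concrete string captured by group 1, re-applied verbatim.
One capturing group, so `findall` returns just the captured substring from each match — 5 in all.

['r', 'r', 'm', 'h', 'h']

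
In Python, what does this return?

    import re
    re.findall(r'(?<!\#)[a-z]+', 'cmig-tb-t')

['cmig', 'tb', 't']

A negative assertion filters positions out without eating any characters.
Scanning left to right: at [0:4] → 'cmig'; at [5:7] → 'tb'; at [8:9] → 't'.
With no groups in the pattern, `findall` gives back each whole match — 3 here.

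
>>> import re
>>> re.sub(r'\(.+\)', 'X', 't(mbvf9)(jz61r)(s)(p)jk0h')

Matches: at [1:21] → '(mbvf9)(jz61r)(s)(p)'.
`sub` substitutes 'X' at each match site.

'tXjk0h'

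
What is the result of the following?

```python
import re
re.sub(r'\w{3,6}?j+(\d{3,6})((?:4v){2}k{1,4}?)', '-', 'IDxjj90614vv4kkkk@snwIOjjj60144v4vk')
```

This matches 3 to 6 of a word character (lazy), then one or more of a literal 'j'; then 3 to 6 of a digit (captured); then the literal '4v' repeated 2 times, then 1 to 4 of a literal 'k' (lazy) (captured).
Each match is replaced by '-'.

'IDxjj90614vv4kkkk@-'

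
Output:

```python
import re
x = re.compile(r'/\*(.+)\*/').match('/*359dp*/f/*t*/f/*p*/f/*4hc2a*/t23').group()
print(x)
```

/*359dp*/f/*t*/f/*p*/f/*4hc2a*/

`re.match` only tries the pattern at the start of the string.
The match spans [0:31] → '/*359dp*/f/*t*/f/*p*/f/*4hc2a*/'.
Captured: group 1 = '359dp*/f/*t*/f/*p*/f/*4hc2a'.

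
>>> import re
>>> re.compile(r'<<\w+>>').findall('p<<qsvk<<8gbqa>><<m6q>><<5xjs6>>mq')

['<<8gbqa>>', '<<m6q>>', '<<5xjs6>>']

Matches: at [7:16] → '<<8gbqa>>'; at [16:23] → '<<m6q>>'; at [23:32] → '<<5xjs6>>'.
`findall` yields the raw match text (3 of them) because the pattern has no groups.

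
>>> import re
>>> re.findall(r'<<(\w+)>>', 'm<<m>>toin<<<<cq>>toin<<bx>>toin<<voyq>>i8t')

Because there's exactly one group, `findall` drops the full match and keeps group 1 from each hit.

['m', 'cq', 'bx', 'voyq']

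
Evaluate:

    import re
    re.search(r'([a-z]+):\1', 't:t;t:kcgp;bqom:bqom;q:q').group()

After group 1 captures some text, `\1` only succeeds where that same text appears again.
`re.search` tries every starting position until one works.
The match spans [0:3] → 't:t'.
Captured: group 1 = 't'.

't:t'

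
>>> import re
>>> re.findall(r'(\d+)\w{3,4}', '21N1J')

['21']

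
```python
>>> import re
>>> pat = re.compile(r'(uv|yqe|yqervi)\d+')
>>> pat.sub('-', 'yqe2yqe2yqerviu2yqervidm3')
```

'--yqerviu2yqervidm3'

Matches: at [0:4] → 'yqe2'; at [4:8] → 'yqe2'.
`sub` substitutes '-' at each match site.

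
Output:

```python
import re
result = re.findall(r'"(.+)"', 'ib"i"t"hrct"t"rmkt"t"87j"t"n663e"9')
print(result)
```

['i"t"hrct"t"rmkt"t"87j"t"n663e']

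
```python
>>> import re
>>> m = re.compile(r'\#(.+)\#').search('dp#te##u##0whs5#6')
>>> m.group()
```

'#te##u##0whs5#'

The match spans [2:16] → '#te##u##0whs5#'.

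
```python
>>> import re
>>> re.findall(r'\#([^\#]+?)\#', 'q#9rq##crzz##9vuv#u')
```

['9rq', 'crzz', '9vuv']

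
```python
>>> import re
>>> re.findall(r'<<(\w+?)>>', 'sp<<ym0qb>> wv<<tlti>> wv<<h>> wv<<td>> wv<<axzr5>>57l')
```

['ym0qb', 'tlti', 'h', 'td', 'axzr5']

Matches: at [2:11] match '<<ym0qb>>', group 1 = 'ym0qb'; at [14:22] match '<<tlti>>', group 1 = 'tlti'; at [25:30] match '<<h>>', group 1 = 'h'; at [33:39] match '<<td>>', group 1 = 'td'; at [42:51] match '<<axzr5>>', group 1 = 'axzr5'.
One capturing group, so `findall` returns just the captured substring from each match — 5 in all.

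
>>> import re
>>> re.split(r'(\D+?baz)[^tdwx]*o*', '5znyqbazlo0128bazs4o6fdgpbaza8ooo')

['5', 'znyqbaz', '', 'dgpbaz', '']

This matches one or more of a non-digit (lazy), then the literal 'baz' (captured); then zero or more of any character except [tdwx], then zero or more of the literal 'o'.
Matches to split on: at [1:22] → 'znyqbazlo0128bazs4o6f'; at [22:33] → 'dgpbaza8ooo'.
The group in the pattern means `split` returns the separators' captures alongside the pieces.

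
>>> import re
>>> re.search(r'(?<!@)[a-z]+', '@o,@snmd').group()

A negative assertion filters positions out without eating any characters.
The match spans [5:8] → 'nmd'.

'nmd'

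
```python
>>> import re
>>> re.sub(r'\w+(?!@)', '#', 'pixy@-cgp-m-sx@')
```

The negative lookaround is zero-width — it rules out positions where the adjacent text would match, without consuming anything.
Every occurrence is swapped for '#'.

'#y@-#-#-#x@'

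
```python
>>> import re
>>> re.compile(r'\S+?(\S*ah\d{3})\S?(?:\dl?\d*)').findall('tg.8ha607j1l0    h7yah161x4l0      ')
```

['7yah161']

Because the quantifier is non-greedy, it stops expanding at the earliest point where the rest of the pattern can succeed.
One capturing group, so `findall` returns just the captured substring from the one match — 1 in all.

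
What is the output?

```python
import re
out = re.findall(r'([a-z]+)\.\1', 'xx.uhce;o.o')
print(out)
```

['o']

A backreference is literal: `\1` must see the identical characters the first group matched.
With a single group, `findall` returns only what that group captured — 1 item.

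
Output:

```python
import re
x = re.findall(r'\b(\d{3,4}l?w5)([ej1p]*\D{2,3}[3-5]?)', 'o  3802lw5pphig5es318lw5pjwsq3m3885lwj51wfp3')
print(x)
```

[('3802lw5', 'pphig5')]

The pattern matches a word boundary (`\b`, zero-width); then 3 to 4 of a digit, then optionally a literal 'l', then the literal 'w5' (captured); then zero or more of one of [ej1p], then 2 to 3 of a non-digit, then optionally a character in [3-5] (captured).
Multiple groups make `findall` return tuples — one 2-tuple for the one match.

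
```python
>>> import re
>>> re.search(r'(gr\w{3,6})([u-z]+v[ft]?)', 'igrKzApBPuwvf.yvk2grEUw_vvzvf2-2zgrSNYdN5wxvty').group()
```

'grKzApBPuwvf'

The match spans [1:13] → 'grKzApBPuwvf'.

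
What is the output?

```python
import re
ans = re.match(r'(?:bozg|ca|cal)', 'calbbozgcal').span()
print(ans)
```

(0, 2)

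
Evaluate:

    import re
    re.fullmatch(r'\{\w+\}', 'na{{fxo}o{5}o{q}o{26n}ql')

`fullmatch` succeeds only if the pattern covers the string from start to end.
Here there's no way to consume every character, so the call returns None.

None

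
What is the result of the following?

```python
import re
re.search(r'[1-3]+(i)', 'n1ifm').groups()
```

Pattern: one or more of a character in [1-3]; then a literal 'i' (captured).
`re.search` scans for the first position where the pattern succeeds.
The match spans [1:3] → '1i'.
Captured: group 1 = 'i'.

('i',)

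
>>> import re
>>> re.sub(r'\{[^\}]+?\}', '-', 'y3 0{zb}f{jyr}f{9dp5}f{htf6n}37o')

Matches: at [4:8] → '{zb}'; at [9:14] → '{jyr}'; at [15:21] → '{9dp5}'; at [22:29] → '{htf6n}'.
Each match is replaced by '-'.

'y3 0-f-f-f-37o'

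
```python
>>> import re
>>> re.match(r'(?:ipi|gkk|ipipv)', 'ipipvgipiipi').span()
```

With `match`, the pattern is implicitly anchored at the beginning.
The match spans [0:3] → 'ipi'.

(0, 3)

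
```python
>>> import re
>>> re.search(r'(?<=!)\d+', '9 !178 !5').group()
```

The `(?=…)`/`(?<=…)` assertion just peeks at neighbouring text; it doesn't advance the match position.
`re.search` scans for the first position where the pattern succeeds.
The match spans [3:6] → '178'.

'178'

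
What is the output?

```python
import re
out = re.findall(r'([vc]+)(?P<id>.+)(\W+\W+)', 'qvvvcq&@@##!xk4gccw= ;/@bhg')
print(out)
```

[('vvvc', 'q&@@##!xk4gccw= ;', '/@')]

Pattern: one or more of one of [vc] (captured); then one or more of any character (captured as 'id'); then one or more of a non-word character, then one or more of a non-word character (captured).
Walking the string: at [1:24] match 'vvvcq&@@##!xk4gccw= ;/@', groups = ('vvvc', 'q&@@##!xk4gccw= ;', '/@').
With 3 capturing groups, `findall` returns a 3-tuple per match.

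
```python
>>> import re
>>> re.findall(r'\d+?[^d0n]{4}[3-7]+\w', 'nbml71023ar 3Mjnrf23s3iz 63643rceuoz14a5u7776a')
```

['71023ar 3M', '3iz 63643r', '14a5u7776a']

Since nothing is captured, `findall` lists the 3 matched substrings directly.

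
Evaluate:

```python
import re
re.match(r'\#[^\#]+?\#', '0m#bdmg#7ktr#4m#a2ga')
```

None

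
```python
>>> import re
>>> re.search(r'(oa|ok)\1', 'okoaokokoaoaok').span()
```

`\1` is not a pattern — it's the concrete string captured by group 1, re-applied verbatim.
`search` walks the string left to right and returns the first match it finds.
The match spans [4:8] → 'okok'.
Captured: group 1 = 'ok'.

(4, 8)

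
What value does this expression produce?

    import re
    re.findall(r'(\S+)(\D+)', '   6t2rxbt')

[('6t2rxb', 't')]

The pattern matches one or more of a non-whitespace character (captured); then one or more of a non-digit (captured).
2 groups means the one result is a tuple of 2 captured strings — 1 here.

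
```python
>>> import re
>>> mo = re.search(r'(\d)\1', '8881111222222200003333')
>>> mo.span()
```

(0, 2)

The backreference `\1` re-matches whatever the first group consumed, character for character.
The match spans [0:2] → '88'.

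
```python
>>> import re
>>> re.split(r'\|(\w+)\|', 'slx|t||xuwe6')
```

['slx', 't', '|xuwe6']

Matches to split on: at [3:6] → '|t|'.
`re.split` interleaves the captured-group text with the surrounding fragments.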